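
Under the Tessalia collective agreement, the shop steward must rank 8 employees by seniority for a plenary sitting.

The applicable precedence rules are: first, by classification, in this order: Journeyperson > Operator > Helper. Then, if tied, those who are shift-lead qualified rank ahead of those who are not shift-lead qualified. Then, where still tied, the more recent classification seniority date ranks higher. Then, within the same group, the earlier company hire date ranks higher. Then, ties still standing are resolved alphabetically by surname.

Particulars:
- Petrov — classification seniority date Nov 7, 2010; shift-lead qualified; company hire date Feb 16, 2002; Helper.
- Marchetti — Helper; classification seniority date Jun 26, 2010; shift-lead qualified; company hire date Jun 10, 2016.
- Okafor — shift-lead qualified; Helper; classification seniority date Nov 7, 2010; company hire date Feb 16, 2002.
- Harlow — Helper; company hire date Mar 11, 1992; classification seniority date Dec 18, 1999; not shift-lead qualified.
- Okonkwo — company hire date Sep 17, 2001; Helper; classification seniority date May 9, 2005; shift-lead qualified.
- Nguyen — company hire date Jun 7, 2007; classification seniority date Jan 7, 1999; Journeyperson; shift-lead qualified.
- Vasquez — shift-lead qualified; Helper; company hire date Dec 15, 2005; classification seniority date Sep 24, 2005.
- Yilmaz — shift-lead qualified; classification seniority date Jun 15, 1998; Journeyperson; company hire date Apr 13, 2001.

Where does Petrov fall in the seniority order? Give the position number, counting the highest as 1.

4

By classification: Nguyen and Yilmaz (Journeyperson); then Okafor, Petrov, Marchetti, Vasquez, Okonkwo and Harlow (Helper).
Nguyen and Yilmaz are each shift-lead qualified, so the next rule applies.
Among Nguyen and Yilmaz, by classification seniority date (later first): Nguyen (Jan 7, 1999) before Yilmaz (Jun 15, 1998).
Among Okafor, Petrov, Marchetti, Vasquez, Okonkwo and Harlow, shift-lead qualified before not shift-lead qualified: Okafor, Petrov, Marchetti, Vasquez and Okonkwo (shift-lead qualified) before Harlow (not shift-lead qualified).
Among Okafor, Petrov, Marchetti, Vasquez and Okonkwo, by classification seniority date (later first): Okafor and Petrov (Nov 7, 2010) before Marchetti (Jun 26, 2010) before Vasquez (Sep 24, 2005) before Okonkwo (May 9, 2005).
Okafor and Petrov both have company hire date Feb 16, 2002, so the next rule applies.
Among Okafor and Petrov, alphabetically by surname: Okafor before Petrov.
Order: Nguyen, Yilmaz, Okafor, Petrov, Marchetti, Vasquez, Okonkwo, Harlow. So position 4.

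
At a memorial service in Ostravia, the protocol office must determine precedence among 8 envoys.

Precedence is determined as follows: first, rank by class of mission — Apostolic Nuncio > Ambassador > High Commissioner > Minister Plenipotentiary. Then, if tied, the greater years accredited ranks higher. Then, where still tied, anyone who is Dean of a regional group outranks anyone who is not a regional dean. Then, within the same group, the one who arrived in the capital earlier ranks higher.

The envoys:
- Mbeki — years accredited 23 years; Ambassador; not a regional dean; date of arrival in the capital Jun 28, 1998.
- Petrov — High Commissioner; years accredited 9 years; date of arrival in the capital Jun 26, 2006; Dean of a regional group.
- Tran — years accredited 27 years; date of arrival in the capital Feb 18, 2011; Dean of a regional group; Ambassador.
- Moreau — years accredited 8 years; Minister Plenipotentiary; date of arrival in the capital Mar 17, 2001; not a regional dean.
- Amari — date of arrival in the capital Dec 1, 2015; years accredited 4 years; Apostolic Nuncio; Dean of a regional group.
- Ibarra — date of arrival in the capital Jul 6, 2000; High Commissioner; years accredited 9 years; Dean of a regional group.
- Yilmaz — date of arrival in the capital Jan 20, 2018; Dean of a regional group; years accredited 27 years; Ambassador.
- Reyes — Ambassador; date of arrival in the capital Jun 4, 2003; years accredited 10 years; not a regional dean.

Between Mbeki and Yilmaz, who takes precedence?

Yilmaz

By class of mission: Amari (Apostolic Nuncio); then Tran, Yilmaz, Mbeki and Reyes (Ambassador); then Ibarra and Petrov (High Commissioner); then Moreau (Minister Plenipotentiary).
Among Tran, Yilmaz, Mbeki and Reyes, by years accredited (higher first): Tran and Yilmaz (27 years) before Mbeki (23 years) before Reyes (10 years).
Tran and Yilmaz are each Dean of a regional group, so the next rule applies.
Among Tran and Yilmaz, by date of arrival in the capital (earlier first): Tran (Feb 18, 2011) before Yilmaz (Jan 20, 2018).
Ibarra and Petrov both have years accredited 9 years, so the next rule applies.
Ibarra and Petrov are each Dean of a regional group, so the next rule applies.
Among Ibarra and Petrov, by date of arrival in the capital (earlier first): Ibarra (Jul 6, 2000) before Petrov (Jun 26, 2006).
So Yilmaz takes precedence.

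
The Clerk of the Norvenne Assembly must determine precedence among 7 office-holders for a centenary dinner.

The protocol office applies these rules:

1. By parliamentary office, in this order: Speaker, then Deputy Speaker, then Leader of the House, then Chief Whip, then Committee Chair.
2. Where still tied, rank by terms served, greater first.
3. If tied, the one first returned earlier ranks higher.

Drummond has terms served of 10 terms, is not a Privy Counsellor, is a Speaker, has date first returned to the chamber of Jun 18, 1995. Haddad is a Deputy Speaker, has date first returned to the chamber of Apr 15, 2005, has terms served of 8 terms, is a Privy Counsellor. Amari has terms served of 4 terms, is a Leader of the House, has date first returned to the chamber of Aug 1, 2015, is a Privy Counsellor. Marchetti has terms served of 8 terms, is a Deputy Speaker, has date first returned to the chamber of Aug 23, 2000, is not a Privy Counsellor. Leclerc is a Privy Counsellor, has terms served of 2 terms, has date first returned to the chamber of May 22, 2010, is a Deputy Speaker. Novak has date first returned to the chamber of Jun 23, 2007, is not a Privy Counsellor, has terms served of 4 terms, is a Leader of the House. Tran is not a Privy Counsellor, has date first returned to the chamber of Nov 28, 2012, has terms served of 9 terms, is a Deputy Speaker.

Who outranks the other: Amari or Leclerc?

By parliamentary office: Drummond (Speaker); then Tran, Marchetti, Haddad and Leclerc (Deputy Speaker); then Novak and Amari (Leader of the House).
Among Tran, Marchetti, Haddad and Leclerc, by terms served (higher first): Tran (9 terms) before Marchetti and Haddad (8 terms) before Leclerc (2 terms).
Among Marchetti and Haddad, by date first returned to the chamber (earlier first): Marchetti (Aug 23, 2000) before Haddad (Apr 15, 2005).
Novak and Amari both have terms served 4 terms, so the next rule applies.
Among Novak and Amari, by date first returned to the chamber (earlier first): Novak (Jun 23, 2007) before Amari (Aug 1, 2015).
So Leclerc takes precedence.

Leclerc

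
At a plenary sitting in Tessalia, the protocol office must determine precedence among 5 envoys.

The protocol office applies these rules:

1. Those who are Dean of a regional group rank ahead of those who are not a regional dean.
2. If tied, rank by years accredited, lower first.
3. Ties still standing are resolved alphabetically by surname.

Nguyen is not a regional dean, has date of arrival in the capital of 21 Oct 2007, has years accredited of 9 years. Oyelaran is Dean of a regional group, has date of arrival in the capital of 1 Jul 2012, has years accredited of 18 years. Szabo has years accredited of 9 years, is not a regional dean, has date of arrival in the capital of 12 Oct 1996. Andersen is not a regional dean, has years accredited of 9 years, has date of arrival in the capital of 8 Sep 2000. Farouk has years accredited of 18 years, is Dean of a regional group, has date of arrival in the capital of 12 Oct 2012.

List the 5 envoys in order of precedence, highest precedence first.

Farouk, Oyelaran, Andersen, Nguyen, Szabo

By the first rule: Farouk and Oyelaran (both Dean of a regional group); then Andersen, Nguyen and Szabo (each not a regional dean).
Farouk and Oyelaran both have years accredited 18 years, so the next rule applies.
Among Farouk and Oyelaran, alphabetically by surname: Farouk before Oyelaran.
Andersen, Nguyen and Szabo all have years accredited 9 years, so the next rule applies.
Among Andersen, Nguyen and Szabo, alphabetically by surname: Andersen before Nguyen before Szabo.
Full order: Farouk, Oyelaran, Andersen, Nguyen, Szabo.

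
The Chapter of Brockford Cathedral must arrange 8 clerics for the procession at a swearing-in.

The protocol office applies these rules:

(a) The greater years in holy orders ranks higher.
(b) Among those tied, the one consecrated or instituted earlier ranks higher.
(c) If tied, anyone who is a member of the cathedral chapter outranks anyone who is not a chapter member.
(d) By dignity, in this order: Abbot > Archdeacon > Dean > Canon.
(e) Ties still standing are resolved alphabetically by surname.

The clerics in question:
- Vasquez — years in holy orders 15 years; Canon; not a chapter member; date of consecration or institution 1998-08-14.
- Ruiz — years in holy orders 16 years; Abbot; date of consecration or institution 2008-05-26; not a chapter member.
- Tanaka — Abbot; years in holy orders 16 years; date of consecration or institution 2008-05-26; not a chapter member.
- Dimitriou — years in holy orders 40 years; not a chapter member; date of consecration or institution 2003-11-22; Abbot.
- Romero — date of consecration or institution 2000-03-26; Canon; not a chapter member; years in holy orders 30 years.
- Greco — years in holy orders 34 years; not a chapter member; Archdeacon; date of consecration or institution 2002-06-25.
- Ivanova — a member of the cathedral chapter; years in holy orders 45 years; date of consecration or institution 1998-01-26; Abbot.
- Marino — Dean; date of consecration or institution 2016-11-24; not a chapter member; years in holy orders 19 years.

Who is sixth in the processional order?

By years in holy orders (higher first): Ivanova (45 years); then Dimitriou (40 years); then Greco (34 years); then Romero (30 years); then Marino (19 years); then Ruiz and Tanaka (both 16 years); then Vasquez (15 years).
Ruiz and Tanaka both have date of consecration or institution 2008-05-26, so the next rule applies.
Ruiz and Tanaka are each not a chapter member, so the next rule applies.
Ruiz and Tanaka are each Abbot, so the next rule applies.
Among Ruiz and Tanaka, alphabetically by surname: Ruiz before Tanaka.
Order: Ivanova, Dimitriou, Greco, Romero, Marino, Ruiz, Tanaka, Vasquez.

Ruiz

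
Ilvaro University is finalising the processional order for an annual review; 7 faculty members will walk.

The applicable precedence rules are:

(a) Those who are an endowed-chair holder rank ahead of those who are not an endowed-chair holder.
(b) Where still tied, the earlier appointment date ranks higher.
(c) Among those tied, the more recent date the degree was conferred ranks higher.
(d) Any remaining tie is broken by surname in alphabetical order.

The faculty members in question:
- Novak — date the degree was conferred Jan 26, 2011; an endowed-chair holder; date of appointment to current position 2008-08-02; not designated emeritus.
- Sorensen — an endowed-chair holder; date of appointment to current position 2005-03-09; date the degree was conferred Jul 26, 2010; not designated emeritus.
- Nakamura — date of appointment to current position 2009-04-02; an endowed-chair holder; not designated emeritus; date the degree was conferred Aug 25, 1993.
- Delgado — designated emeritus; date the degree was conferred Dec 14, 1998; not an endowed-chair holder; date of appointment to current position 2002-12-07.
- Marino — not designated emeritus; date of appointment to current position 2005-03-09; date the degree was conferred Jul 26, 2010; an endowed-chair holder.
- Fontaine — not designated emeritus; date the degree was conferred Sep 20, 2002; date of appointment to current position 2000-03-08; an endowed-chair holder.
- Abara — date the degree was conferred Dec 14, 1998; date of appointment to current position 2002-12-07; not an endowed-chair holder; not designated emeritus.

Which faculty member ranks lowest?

Delgado

By the first rule: Fontaine, Marino, Sorensen, Novak and Nakamura (each an endowed-chair holder); then Abara and Delgado (both not an endowed-chair holder).
Among Fontaine, Marino, Sorensen, Novak and Nakamura, by date of appointment to current position (earlier first): Fontaine (2000-03-08) before Marino and Sorensen (2005-03-09) before Novak (2008-08-02) before Nakamura (2009-04-02).
Marino and Sorensen both have date the degree was conferred Jul 26, 2010, so the next rule applies.
Among Marino and Sorensen, alphabetically by surname: Marino before Sorensen.
Abara and Delgado both have date of appointment to current position 2002-12-07, so the next rule applies.
Abara and Delgado both have date the degree was conferred Dec 14, 1998, so the next rule applies.
Among Abara and Delgado, alphabetically by surname: Abara before Delgado.
Order: Fontaine, Marino, Sorensen, Novak, Nakamura, Abara, Delgado.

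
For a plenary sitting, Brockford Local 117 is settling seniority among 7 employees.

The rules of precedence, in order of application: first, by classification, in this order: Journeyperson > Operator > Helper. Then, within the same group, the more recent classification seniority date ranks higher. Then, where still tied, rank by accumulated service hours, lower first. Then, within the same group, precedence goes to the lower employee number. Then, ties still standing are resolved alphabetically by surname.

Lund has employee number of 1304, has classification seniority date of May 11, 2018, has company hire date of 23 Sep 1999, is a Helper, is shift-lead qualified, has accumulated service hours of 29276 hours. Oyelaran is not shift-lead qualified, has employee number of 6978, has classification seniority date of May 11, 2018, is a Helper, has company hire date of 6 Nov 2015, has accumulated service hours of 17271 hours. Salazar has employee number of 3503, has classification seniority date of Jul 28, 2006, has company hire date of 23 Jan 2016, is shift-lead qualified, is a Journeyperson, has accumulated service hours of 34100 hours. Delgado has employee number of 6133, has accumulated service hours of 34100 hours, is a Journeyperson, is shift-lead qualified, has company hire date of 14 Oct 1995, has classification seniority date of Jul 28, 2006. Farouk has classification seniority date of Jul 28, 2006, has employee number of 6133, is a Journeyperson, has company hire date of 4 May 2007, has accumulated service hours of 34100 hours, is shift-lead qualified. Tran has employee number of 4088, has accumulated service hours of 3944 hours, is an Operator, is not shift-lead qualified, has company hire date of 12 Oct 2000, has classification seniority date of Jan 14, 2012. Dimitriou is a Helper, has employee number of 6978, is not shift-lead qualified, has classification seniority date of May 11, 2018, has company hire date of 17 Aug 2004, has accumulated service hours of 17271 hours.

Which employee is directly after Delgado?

Farouk

By classification: Salazar, Delgado and Farouk (Journeyperson); then Tran (Operator); then Dimitriou, Oyelaran and Lund (Helper).
Salazar, Delgado and Farouk all have classification seniority date Jul 28, 2006, so the next rule applies.
Salazar, Delgado and Farouk all have accumulated service hours 34100 hours, so the next rule applies.
Among Salazar, Delgado and Farouk, by employee number (lower first): Salazar (3503) before Delgado and Farouk (6133).
Among Delgado and Farouk, alphabetically by surname: Delgado before Farouk.
Dimitriou, Oyelaran and Lund all have classification seniority date May 11, 2018, so the next rule applies.
Among Dimitriou, Oyelaran and Lund, by accumulated service hours (lower first): Dimitriou and Oyelaran (17271 hours) before Lund (29276 hours).
Dimitriou and Oyelaran both have employee number 6978, so the next rule applies.
Among Dimitriou and Oyelaran, alphabetically by surname: Dimitriou before Oyelaran.
Order: Salazar, Delgado, Farouk, Tran, Dimitriou, Oyelaran, Lund.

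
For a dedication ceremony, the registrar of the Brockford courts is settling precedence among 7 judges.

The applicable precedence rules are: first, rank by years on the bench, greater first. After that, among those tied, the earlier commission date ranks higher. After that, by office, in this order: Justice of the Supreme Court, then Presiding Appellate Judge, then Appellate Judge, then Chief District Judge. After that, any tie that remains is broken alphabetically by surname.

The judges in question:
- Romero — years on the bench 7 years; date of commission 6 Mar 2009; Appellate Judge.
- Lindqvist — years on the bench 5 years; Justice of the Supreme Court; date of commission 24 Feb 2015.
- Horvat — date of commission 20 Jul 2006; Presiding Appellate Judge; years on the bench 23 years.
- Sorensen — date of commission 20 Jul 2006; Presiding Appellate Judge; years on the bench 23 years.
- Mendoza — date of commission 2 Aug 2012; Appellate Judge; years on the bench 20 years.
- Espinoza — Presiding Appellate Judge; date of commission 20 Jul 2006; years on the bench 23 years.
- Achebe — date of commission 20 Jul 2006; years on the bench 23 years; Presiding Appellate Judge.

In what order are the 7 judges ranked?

By years on the bench (higher first): Achebe, Espinoza, Horvat and Sorensen (each 23 years); then Mendoza (20 years); then Romero (7 years); then Lindqvist (5 years).
Achebe, Espinoza, Horvat and Sorensen all have date of commission 20 Jul 2006, so the next rule applies.
Achebe, Espinoza, Horvat and Sorensen are each Presiding Appellate Judge, so the next rule applies.
Among Achebe, Espinoza, Horvat and Sorensen, alphabetically by surname: Achebe before Espinoza before Horvat before Sorensen.
Full order: Achebe, Espinoza, Horvat, Sorensen, Mendoza, Romero, Lindqvist.

Achebe, Espinoza, Horvat, Sorensen, Mendoza, Romero, Lindqvist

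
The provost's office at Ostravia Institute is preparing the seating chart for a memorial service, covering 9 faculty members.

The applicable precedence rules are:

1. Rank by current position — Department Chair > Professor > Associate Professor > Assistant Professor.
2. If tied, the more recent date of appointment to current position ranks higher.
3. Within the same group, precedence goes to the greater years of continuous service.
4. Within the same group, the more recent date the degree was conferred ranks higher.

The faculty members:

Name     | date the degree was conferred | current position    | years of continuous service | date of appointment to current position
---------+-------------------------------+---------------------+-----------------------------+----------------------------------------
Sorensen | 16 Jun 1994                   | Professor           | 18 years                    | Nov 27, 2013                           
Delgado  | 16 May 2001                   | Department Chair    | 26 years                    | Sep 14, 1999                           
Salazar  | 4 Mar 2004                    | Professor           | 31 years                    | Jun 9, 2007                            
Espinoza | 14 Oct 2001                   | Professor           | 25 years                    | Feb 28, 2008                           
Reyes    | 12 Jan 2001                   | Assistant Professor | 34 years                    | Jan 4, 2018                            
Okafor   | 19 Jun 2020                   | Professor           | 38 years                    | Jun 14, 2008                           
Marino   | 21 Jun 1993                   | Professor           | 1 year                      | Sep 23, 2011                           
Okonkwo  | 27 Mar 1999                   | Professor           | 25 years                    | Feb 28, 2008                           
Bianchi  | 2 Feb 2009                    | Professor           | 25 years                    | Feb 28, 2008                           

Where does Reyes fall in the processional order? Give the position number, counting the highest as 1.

By current position: Delgado (Department Chair); then Sorensen, Marino, Okafor, Bianchi, Espinoza, Okonkwo and Salazar (Professor); then Reyes (Assistant Professor).
Among Sorensen, Marino, Okafor, Bianchi, Espinoza, Okonkwo and Salazar, by date of appointment to current position (later first): Sorensen (Nov 27, 2013) before Marino (Sep 23, 2011) before Okafor (Jun 14, 2008) before Bianchi, Espinoza and Okonkwo (Feb 28, 2008) before Salazar (Jun 9, 2007).
Bianchi, Espinoza and Okonkwo all have years of continuous service 25 years, so the next rule applies.
Among Bianchi, Espinoza and Okonkwo, by date the degree was conferred (later first): Bianchi (2 Feb 2009) before Espinoza (14 Oct 2001) before Okonkwo (27 Mar 1999).
Order: Delgado, Sorensen, Marino, Okafor, Bianchi, Espinoza, Okonkwo, Salazar, Reyes. So position 9.

9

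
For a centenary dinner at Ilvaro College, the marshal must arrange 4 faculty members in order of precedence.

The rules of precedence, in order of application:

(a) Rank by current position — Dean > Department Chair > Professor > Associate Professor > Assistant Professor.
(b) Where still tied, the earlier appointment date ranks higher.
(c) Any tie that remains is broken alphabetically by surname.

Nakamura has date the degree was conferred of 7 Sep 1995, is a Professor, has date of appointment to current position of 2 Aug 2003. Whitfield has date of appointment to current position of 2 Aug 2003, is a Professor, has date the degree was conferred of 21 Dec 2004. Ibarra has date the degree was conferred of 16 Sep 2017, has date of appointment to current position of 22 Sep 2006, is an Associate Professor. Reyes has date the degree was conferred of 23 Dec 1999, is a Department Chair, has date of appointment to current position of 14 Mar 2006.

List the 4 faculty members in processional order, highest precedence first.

By current position: Reyes (Department Chair); then Nakamura and Whitfield (Professor); then Ibarra (Associate Professor).
Nakamura and Whitfield both have date of appointment to current position 2 Aug 2003, so the next rule applies.
Among Nakamura and Whitfield, alphabetically by surname: Nakamura before Whitfield.
Full order: Reyes, Nakamura, Whitfield, Ibarra.

Reyes, Nakamura, Whitfield, Ibarra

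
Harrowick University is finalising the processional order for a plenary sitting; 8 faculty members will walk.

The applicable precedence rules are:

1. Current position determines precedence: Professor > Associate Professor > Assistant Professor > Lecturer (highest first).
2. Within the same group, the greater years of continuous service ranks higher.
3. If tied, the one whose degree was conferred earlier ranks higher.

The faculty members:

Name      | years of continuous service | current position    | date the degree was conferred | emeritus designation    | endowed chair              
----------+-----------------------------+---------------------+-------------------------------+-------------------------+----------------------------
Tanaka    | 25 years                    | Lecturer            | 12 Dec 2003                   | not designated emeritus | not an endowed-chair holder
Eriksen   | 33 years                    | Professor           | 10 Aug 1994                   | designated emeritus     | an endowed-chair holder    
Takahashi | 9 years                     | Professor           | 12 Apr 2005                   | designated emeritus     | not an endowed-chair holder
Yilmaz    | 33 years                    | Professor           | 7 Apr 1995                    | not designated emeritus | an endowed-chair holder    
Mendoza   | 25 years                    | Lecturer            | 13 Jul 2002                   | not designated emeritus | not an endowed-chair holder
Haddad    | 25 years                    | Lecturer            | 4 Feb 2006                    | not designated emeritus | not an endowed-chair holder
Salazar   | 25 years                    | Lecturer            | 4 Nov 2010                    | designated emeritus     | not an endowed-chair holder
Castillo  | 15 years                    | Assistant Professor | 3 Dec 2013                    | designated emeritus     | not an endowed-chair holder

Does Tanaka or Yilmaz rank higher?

By current position: Eriksen, Yilmaz and Takahashi (Professor); then Castillo (Assistant Professor); then Mendoza, Tanaka, Haddad and Salazar (Lecturer).
Among Eriksen, Yilmaz and Takahashi, by years of continuous service (higher first): Eriksen and Yilmaz (33 years) before Takahashi (9 years).
Among Eriksen and Yilmaz, by date the degree was conferred (earlier first): Eriksen (10 Aug 1994) before Yilmaz (7 Apr 1995).
Mendoza, Tanaka, Haddad and Salazar all have years of continuous service 25 years, so the next rule applies.
Among Mendoza, Tanaka, Haddad and Salazar, by date the degree was conferred (earlier first): Mendoza (13 Jul 2002) before Tanaka (12 Dec 2003) before Haddad (4 Feb 2006) before Salazar (4 Nov 2010).
So Yilmaz takes precedence.

Yilmaz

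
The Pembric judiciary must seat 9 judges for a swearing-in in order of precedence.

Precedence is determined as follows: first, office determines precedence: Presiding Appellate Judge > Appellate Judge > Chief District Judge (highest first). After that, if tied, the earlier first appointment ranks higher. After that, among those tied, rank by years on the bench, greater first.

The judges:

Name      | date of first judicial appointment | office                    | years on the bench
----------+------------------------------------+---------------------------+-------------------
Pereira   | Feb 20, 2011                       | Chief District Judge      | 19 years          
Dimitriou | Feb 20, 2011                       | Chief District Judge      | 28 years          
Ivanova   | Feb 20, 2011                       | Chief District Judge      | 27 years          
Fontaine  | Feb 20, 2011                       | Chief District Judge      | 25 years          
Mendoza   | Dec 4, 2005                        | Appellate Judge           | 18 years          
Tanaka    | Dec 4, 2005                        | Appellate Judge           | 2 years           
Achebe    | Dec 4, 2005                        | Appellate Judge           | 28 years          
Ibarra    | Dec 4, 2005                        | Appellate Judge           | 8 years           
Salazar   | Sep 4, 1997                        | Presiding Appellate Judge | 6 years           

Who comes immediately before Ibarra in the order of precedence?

By office: Salazar (Presiding Appellate Judge); then Achebe, Mendoza, Ibarra and Tanaka (Appellate Judge); then Dimitriou, Ivanova, Fontaine and Pereira (Chief District Judge).
Achebe, Mendoza, Ibarra and Tanaka all have date of first judicial appointment Dec 4, 2005, so the next rule applies.
Among Achebe, Mendoza, Ibarra and Tanaka, by years on the bench (higher first): Achebe (28 years) before Mendoza (18 years) before Ibarra (8 years) before Tanaka (2 years).
Dimitriou, Ivanova, Fontaine and Pereira all have date of first judicial appointment Feb 20, 2011, so the next rule applies.
Among Dimitriou, Ivanova, Fontaine and Pereira, by years on the bench (higher first): Dimitriou (28 years) before Ivanova (27 years) before Fontaine (25 years) before Pereira (19 years).
Order: Salazar, Achebe, Mendoza, Ibarra, Tanaka, Dimitriou, Ivanova, Fontaine, Pereira.

Mendoza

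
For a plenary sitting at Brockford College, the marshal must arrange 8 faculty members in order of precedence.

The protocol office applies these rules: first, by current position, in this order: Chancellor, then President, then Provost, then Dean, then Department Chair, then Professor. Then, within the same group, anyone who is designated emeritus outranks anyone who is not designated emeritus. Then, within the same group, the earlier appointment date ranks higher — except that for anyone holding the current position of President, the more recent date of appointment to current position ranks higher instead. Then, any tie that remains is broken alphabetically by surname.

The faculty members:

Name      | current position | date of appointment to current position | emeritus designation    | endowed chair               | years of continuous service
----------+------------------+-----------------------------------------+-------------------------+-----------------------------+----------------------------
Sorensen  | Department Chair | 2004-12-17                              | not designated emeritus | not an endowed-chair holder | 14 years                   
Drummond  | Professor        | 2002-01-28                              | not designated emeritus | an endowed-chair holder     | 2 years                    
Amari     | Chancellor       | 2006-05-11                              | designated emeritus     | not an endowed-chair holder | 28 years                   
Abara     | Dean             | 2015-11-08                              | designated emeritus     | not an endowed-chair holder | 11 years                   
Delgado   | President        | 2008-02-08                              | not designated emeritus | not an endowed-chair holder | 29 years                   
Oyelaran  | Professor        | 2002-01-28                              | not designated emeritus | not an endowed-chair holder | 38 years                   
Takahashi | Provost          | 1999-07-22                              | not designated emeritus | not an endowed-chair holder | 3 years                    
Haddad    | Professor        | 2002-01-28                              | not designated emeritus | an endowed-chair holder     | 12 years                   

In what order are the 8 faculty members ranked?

By current position: Amari (Chancellor); then Delgado (President); then Takahashi (Provost); then Abara (Dean); then Sorensen (Department Chair); then Drummond, Haddad and Oyelaran (Professor).
Drummond, Haddad and Oyelaran are each not designated emeritus, so the next rule applies.
Drummond, Haddad and Oyelaran all have date of appointment to current position 2002-01-28, so the next rule applies.
Among Drummond, Haddad and Oyelaran, alphabetically by surname: Drummond before Haddad before Oyelaran.
Full order: Amari, Delgado, Takahashi, Abara, Sorensen, Drummond, Haddad, Oyelaran.

Amari, Delgado, Takahashi, Abara, Sorensen, Drummond, Haddad, Oyelaran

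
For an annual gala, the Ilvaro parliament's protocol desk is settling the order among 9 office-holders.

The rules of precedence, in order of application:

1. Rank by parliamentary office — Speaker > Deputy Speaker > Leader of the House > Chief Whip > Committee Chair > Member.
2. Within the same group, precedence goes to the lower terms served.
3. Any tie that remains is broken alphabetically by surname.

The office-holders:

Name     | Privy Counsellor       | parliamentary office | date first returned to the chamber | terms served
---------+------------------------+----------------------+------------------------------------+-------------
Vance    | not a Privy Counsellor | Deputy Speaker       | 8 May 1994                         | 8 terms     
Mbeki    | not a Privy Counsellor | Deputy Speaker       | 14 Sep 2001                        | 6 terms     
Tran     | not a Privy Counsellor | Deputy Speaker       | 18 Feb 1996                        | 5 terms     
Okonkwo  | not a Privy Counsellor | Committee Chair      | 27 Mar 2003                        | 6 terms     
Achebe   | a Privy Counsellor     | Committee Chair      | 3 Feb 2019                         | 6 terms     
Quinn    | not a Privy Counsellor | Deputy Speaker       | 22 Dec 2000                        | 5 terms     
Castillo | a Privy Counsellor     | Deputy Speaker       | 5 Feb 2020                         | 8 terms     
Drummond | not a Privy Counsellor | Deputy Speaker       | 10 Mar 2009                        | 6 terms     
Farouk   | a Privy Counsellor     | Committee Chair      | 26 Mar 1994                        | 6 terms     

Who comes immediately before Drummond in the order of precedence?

By parliamentary office: Quinn, Tran, Drummond, Mbeki, Castillo and Vance (Deputy Speaker); then Achebe, Farouk and Okonkwo (Committee Chair).
Among Quinn, Tran, Drummond, Mbeki, Castillo and Vance, by terms served (lower first): Quinn and Tran (5 terms) before Drummond and Mbeki (6 terms) before Castillo and Vance (8 terms).
Among Quinn and Tran, alphabetically by surname: Quinn before Tran.
Among Drummond and Mbeki, alphabetically by surname: Drummond before Mbeki.
Among Castillo and Vance, alphabetically by surname: Castillo before Vance.
Achebe, Farouk and Okonkwo all have terms served 6 terms, so the next rule applies.
Among Achebe, Farouk and Okonkwo, alphabetically by surname: Achebe before Farouk before Okonkwo.
Order: Quinn, Tran, Drummond, Mbeki, Castillo, Vance, Achebe, Farouk, Okonkwo.

Tran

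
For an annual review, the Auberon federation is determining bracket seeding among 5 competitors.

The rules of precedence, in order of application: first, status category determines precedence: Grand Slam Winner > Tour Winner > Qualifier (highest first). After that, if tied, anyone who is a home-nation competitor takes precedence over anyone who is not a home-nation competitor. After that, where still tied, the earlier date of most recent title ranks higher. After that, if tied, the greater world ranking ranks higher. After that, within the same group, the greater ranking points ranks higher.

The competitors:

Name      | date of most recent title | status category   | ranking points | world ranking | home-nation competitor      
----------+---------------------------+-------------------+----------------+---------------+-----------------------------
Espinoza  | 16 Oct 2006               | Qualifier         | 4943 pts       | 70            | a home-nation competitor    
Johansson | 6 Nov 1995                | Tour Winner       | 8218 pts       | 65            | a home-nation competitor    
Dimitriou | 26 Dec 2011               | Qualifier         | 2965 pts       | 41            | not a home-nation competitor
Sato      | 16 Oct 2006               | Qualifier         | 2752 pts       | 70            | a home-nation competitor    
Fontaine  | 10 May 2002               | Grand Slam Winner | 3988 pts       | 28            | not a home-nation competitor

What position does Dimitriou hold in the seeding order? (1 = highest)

5

By status category: Fontaine (Grand Slam Winner); then Johansson (Tour Winner); then Espinoza, Sato and Dimitriou (Qualifier).
Among Espinoza, Sato and Dimitriou, a home-nation competitor before not a home-nation competitor: Espinoza and Sato (a home-nation competitor) before Dimitriou (not a home-nation competitor).
Espinoza and Sato both have date of most recent title 16 Oct 2006, so the next rule applies.
Espinoza and Sato both have world ranking 70, so the next rule applies.
Among Espinoza and Sato, by ranking points (higher first): Espinoza (4943 pts) before Sato (2752 pts).
Order: Fontaine, Johansson, Espinoza, Sato, Dimitriou. So position 5.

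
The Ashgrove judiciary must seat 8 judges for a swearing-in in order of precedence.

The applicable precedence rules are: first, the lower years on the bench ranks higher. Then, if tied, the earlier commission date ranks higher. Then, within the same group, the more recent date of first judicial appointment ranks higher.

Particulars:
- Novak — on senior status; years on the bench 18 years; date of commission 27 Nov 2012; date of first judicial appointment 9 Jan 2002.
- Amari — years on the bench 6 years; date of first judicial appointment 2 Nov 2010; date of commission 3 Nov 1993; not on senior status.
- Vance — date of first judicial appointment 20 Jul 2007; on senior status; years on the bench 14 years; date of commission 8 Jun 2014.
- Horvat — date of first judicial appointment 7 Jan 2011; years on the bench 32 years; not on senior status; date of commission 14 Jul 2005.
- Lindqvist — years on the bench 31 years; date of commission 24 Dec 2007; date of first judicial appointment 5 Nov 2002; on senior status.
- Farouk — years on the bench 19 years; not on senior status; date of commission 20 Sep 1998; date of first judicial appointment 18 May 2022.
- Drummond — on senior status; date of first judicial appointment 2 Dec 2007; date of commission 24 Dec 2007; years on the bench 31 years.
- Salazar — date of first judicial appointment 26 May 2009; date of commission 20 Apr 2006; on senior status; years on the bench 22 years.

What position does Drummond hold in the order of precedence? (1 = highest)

By years on the bench (lower first): Amari (6 years); then Vance (14 years); then Novak (18 years); then Farouk (19 years); then Salazar (22 years); then Drummond and Lindqvist (both 31 years); then Horvat (32 years).
Drummond and Lindqvist both have date of commission 24 Dec 2007, so the next rule applies.
Among Drummond and Lindqvist, by date of first judicial appointment (later first): Drummond (2 Dec 2007) before Lindqvist (5 Nov 2002).
Order: Amari, Vance, Novak, Farouk, Salazar, Drummond, Lindqvist, Horvat. So position 6.

6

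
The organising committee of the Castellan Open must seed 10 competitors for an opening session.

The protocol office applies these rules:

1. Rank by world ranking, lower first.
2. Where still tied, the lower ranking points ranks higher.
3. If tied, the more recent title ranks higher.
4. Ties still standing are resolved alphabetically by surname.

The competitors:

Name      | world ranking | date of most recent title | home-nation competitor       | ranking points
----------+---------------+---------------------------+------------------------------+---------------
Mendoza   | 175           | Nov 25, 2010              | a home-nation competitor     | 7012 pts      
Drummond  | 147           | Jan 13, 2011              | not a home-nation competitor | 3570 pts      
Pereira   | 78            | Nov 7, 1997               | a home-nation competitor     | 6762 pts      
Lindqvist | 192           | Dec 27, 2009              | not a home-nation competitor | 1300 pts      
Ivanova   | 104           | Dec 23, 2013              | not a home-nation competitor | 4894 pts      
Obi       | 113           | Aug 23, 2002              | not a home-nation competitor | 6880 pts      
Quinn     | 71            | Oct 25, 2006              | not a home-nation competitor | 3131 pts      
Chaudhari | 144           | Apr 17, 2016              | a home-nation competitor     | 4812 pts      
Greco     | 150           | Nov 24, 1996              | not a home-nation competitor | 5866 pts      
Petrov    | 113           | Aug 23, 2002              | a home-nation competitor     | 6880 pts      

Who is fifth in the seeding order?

Petrov

By world ranking (lower first): Quinn (71); then Pereira (78); then Ivanova (104); then Obi and Petrov (both 113); then Chaudhari (144); then Drummond (147); then Greco (150); then Mendoza (175); then Lindqvist (192).
Obi and Petrov both have ranking points 6880 pts, so the next rule applies.
Obi and Petrov both have date of most recent title Aug 23, 2002, so the next rule applies.
Among Obi and Petrov, alphabetically by surname: Obi before Petrov.
Order: Quinn, Pereira, Ivanova, Obi, Petrov, Chaudhari, Drummond, Greco, Mendoza, Lindqvist.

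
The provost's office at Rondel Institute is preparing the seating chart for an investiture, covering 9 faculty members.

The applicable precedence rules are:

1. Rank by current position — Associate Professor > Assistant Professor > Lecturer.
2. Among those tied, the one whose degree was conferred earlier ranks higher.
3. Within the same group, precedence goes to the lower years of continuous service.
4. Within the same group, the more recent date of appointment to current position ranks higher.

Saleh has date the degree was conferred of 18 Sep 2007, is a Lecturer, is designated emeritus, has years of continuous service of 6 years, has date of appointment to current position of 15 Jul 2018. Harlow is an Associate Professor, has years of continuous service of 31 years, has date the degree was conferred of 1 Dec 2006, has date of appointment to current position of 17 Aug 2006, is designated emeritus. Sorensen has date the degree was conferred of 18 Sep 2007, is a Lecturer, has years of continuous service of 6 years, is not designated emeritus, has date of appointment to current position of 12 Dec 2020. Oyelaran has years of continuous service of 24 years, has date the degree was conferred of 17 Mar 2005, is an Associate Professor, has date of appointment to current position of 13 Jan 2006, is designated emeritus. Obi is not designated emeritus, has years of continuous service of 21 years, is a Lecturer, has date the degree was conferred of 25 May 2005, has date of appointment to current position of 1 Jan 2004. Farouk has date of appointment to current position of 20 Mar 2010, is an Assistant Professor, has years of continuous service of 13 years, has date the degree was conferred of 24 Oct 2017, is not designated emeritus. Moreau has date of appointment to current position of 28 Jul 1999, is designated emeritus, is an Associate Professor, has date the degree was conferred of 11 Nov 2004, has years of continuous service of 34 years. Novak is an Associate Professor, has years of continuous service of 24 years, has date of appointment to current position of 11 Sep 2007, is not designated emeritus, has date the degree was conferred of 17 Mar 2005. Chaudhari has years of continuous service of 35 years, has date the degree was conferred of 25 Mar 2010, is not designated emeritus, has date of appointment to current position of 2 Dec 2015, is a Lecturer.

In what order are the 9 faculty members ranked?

Moreau, Novak, Oyelaran, Harlow, Farouk, Obi, Sorensen, Saleh, Chaudhari

By current position: Moreau, Novak, Oyelaran and Harlow (Associate Professor); then Farouk (Assistant Professor); then Obi, Sorensen, Saleh and Chaudhari (Lecturer).
Among Moreau, Novak, Oyelaran and Harlow, by date the degree was conferred (earlier first): Moreau (11 Nov 2004) before Novak and Oyelaran (17 Mar 2005) before Harlow (1 Dec 2006).
Novak and Oyelaran both have years of continuous service 24 years, so the next rule applies.
Among Novak and Oyelaran, by date of appointment to current position (later first): Novak (11 Sep 2007) before Oyelaran (13 Jan 2006).
Among Obi, Sorensen, Saleh and Chaudhari, by date the degree was conferred (earlier first): Obi (25 May 2005) before Sorensen and Saleh (18 Sep 2007) before Chaudhari (25 Mar 2010).
Sorensen and Saleh both have years of continuous service 6 years, so the next rule applies.
Among Sorensen and Saleh, by date of appointment to current position (later first): Sorensen (12 Dec 2020) before Saleh (15 Jul 2018).
Full order: Moreau, Novak, Oyelaran, Harlow, Farouk, Obi, Sorensen, Saleh, Chaudhari.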